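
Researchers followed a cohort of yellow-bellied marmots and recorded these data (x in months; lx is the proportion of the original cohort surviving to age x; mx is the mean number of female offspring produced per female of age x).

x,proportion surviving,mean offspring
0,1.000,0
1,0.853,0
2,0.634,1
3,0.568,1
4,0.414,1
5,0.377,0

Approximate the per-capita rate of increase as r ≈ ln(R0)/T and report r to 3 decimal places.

R0 = Σ lx·mx = 0 + 0 + 0.634 + 0.568 + 0.414 + 0 = 1.616
Σ x·lx·mx = 4.628; T = 4.628/1.616 = 2.86386…
r ≈ ln(R0)/T = ln(1.616)/2.86386… = 0.16759… → 0.168

0.168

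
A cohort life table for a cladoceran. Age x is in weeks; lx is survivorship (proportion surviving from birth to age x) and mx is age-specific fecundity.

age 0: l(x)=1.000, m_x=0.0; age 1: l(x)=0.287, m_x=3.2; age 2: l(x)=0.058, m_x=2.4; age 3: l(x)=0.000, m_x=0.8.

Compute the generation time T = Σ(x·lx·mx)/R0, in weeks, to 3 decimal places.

lx·mx: 0, 0.9184, 0.1392, 0 → R0 = 1.0576
x·lx·mx: 0, 0.9184, 0.2784, 0 → Σ = 1.1968
T = 1.1968 / 1.0576 = 1.131619… → 1.132

1.132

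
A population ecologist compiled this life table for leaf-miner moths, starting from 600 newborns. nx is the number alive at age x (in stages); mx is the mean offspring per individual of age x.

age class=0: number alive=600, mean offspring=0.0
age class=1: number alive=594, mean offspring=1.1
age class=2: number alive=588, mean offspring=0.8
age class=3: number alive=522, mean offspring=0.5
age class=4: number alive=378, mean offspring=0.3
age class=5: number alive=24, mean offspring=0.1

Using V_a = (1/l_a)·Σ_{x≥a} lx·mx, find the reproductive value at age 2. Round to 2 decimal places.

1.44

lx = nx/n0 = nx/600: 1, 0.99, 0.98, 0.87, 0.63, 0.04
lx·mx for x ≥ 2: 0.784, 0.435, 0.189, 0.004 → sum = 1.412
V_2 = 1.412 / l_2 = 1.412 / 0.98 = 1.440816… → 1.44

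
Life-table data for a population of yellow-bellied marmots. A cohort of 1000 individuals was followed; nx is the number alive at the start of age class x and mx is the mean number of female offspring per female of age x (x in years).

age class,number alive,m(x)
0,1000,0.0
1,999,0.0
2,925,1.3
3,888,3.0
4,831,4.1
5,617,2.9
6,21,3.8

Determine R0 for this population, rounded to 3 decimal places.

lx = nx/n0 = nx/1000: 1, 0.999, 0.925, 0.888, 0.831, 0.617, 0.021
lx·mx by age: 0, 0, 1.2025, 2.664, 3.4071, 1.7893, 0.0798
R0 = Σ lx·mx = 9.1427 → 9.143

9.143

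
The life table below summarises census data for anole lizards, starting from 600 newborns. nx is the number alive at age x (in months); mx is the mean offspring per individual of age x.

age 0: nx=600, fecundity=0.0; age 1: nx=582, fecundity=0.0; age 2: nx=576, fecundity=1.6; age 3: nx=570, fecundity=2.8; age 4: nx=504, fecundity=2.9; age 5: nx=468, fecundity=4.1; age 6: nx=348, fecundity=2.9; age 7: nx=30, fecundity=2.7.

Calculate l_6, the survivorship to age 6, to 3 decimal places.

0.580

l_6 = n_6/n_0 = 348/600 = 0.58 → 0.580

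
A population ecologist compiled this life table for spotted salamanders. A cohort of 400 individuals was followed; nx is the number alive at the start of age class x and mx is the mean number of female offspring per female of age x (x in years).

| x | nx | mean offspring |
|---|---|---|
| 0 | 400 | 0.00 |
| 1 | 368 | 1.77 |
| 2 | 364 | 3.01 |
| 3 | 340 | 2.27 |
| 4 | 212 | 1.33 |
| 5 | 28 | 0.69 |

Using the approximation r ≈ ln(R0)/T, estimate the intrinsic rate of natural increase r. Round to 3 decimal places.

lx = nx/n0 = nx/400: 1, 0.92, 0.91, 0.85, 0.53, 0.07
R0 = Σ lx·mx = 0 + 1.6284 + 2.7391 + 1.9295 + 0.7049 + 0.0483 = 7.0502
Σ x·lx·mx = 15.9562; T = 15.9562/7.0502 = 2.26323…
r ≈ ln(R0)/T = ln(7.0502)/2.26323… = 0.86295… → 0.863

0.863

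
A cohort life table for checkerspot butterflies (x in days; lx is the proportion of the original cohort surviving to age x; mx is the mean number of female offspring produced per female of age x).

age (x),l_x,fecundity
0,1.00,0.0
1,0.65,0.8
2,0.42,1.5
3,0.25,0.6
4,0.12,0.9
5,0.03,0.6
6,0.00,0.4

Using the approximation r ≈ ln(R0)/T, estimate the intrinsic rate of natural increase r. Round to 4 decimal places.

R0 = Σ lx·mx = 0 + 0.52 + 0.63 + 0.15 + 0.108 + 0.018 + 0 = 1.426
Σ x·lx·mx = 2.752; T = 2.752/1.426 = 1.92987…
r ≈ ln(R0)/T = ln(1.426)/1.92987… = 0.183884… → 0.1839

0.1839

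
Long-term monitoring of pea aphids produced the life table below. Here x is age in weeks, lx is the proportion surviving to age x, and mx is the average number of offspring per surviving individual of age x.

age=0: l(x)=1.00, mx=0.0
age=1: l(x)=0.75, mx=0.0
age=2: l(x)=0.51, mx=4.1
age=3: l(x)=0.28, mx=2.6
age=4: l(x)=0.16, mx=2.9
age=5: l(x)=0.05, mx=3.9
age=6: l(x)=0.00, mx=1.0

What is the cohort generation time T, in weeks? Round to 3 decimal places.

2.644

lx·mx: 0, 0, 2.091, 0.728, 0.464, 0.195, 0 → R0 = 3.478
x·lx·mx: 0, 0, 4.182, 2.184, 1.856, 0.975, 0 → Σ = 9.197
T = 9.197 / 3.478 = 2.644336… → 2.644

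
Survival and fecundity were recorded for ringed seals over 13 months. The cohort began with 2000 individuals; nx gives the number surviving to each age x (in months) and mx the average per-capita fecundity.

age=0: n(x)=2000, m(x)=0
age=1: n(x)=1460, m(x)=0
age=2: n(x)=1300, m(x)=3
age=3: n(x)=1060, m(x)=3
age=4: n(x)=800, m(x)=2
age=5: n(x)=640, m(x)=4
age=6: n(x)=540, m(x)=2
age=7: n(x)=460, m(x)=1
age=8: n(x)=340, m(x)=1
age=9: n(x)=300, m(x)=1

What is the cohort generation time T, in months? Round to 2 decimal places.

3.85

lx = nx/n0 = nx/2000: 1, 0.73, 0.65, 0.53, 0.4, 0.32, 0.27, 0.23, 0.17, 0.15
lx·mx: 0, 0, 1.95, 1.59, 0.8, 1.28, 0.54, 0.23, 0.17, 0.15 → R0 = 6.71
x·lx·mx: 0, 0, 3.9, 4.77, 3.2, 6.4, 3.24, 1.61, 1.36, 1.35 → Σ = 25.83
T = 25.83 / 6.71 = 3.849478… → 3.85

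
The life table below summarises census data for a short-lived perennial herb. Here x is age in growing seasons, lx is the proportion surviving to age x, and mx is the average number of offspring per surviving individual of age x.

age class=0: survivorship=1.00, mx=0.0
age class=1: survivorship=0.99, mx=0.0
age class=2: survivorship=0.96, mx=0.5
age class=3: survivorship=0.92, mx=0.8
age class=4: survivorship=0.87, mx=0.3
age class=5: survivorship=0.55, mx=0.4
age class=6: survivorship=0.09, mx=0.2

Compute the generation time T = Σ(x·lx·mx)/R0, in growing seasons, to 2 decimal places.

3.16

lx·mx: 0, 0, 0.48, 0.736, 0.261, 0.22, 0.018 → R0 = 1.715
x·lx·mx: 0, 0, 0.96, 2.208, 1.044, 1.1, 0.108 → Σ = 5.42
T = 5.42 / 1.715 = 3.16035… → 3.16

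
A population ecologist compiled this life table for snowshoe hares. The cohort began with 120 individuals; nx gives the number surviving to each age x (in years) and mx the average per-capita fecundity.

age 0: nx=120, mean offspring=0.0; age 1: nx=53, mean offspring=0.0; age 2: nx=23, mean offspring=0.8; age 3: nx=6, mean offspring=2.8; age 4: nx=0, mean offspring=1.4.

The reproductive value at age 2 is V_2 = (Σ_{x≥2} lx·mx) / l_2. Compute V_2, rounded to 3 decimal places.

lx = nx/n0 = nx/120: 1, 0.44167…, 0.19167…, 0.05, 0
lx·mx for x ≥ 2: 0.153333…, 0.14, 0 → sum = 0.293333…
V_2 = 0.293333… / l_2 = 0.293333… / 0.191667… = 1.530435… → 1.530

1.530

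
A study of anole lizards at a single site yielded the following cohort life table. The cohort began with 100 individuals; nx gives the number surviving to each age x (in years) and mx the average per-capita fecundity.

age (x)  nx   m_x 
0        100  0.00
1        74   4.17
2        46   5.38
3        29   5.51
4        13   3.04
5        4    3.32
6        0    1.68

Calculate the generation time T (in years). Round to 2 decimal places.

1.96

lx = nx/n0 = nx/100: 1, 0.74, 0.46, 0.29, 0.13, 0.04, 0
lx·mx: 0, 3.0858, 2.4748, 1.5979, 0.3952, 0.1328, 0 → R0 = 7.6865
x·lx·mx: 0, 3.0858, 4.9496, 4.7937, 1.5808, 0.664, 0 → Σ = 15.0739
T = 15.0739 / 7.6865 = 1.961088… → 1.96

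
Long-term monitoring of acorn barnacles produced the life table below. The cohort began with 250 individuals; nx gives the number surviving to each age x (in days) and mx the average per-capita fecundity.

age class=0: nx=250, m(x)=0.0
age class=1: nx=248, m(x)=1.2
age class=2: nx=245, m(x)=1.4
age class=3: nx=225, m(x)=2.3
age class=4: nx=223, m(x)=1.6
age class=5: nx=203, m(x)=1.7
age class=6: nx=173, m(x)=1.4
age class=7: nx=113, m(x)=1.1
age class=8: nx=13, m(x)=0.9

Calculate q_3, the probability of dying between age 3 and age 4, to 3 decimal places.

lx = nx/n0 = nx/250: 1, 0.992, 0.98, 0.9, 0.892, 0.812, 0.692, 0.452, 0.052
q_3 = (l_3 − l_4) / l_3 = (0.9 − 0.892) / 0.9
     = 0.008 / 0.9 = 0.008889… → 0.009

0.009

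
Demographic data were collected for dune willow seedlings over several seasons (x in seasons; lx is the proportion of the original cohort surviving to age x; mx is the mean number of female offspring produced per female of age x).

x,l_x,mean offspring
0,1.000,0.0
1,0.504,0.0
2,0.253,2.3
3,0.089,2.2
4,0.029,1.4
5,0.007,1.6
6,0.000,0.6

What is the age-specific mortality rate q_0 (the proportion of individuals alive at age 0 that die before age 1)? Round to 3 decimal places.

0.496

q_0 = (l_0 − l_1) / l_0 = (1 − 0.504) / 1
     = 0.496 / 1 = 0.496 → 0.496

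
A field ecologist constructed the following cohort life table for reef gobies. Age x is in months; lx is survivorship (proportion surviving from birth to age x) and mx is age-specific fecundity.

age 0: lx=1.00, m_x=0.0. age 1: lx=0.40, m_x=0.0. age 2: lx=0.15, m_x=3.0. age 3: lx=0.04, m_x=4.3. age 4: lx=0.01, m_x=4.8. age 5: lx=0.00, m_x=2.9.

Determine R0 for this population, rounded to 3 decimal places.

lx·mx by age: 0, 0, 0.45, 0.172, 0.048, 0
R0 = Σ lx·mx = 0.67 → 0.670

0.670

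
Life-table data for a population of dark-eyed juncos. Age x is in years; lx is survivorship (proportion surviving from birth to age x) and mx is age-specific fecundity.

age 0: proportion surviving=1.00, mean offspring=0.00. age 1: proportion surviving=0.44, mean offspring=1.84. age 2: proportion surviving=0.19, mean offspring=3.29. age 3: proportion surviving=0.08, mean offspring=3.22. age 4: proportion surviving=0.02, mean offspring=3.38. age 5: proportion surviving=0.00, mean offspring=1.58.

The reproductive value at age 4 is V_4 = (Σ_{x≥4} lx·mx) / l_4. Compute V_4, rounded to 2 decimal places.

3.38

lx·mx for x ≥ 4: 0.0676, 0 → sum = 0.0676
V_4 = 0.0676 / l_4 = 0.0676 / 0.02 = 3.38 → 3.38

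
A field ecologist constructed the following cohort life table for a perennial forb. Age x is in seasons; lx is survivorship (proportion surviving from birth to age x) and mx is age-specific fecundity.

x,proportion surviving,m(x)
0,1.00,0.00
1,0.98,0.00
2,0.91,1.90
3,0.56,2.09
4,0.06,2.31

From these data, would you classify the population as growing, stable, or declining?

R0 = Σ lx·mx = 0 + 0 + 1.729 + 1.1704 + 0.1386 = 3.038
R0 > 1, so the population is growing.

growing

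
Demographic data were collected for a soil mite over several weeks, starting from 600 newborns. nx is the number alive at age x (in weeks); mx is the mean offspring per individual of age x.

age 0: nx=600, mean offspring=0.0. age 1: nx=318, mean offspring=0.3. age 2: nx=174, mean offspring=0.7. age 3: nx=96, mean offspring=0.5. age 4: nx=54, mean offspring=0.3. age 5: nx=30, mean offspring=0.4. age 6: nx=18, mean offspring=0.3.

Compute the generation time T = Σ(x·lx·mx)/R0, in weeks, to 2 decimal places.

2.14

lx = nx/n0 = nx/600: 1, 0.53, 0.29, 0.16, 0.09, 0.05, 0.03
lx·mx: 0, 0.159, 0.203, 0.08, 0.027, 0.02, 0.009 → R0 = 0.498
x·lx·mx: 0, 0.159, 0.406, 0.24, 0.108, 0.1, 0.054 → Σ = 1.067
T = 1.067 / 0.498 = 2.14257… → 2.14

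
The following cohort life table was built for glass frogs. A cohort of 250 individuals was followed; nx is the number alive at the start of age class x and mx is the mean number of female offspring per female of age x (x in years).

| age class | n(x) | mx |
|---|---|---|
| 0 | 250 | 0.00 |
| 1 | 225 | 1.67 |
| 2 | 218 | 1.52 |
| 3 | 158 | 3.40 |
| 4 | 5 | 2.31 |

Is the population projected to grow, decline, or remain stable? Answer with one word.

growing

lx = nx/n0 = nx/250: 1, 0.9, 0.872, 0.632, 0.02
R0 = Σ lx·mx = 0 + 1.503 + 1.32544 + 2.1488 + 0.0462 = 5.02344
R0 > 1, so the population is growing.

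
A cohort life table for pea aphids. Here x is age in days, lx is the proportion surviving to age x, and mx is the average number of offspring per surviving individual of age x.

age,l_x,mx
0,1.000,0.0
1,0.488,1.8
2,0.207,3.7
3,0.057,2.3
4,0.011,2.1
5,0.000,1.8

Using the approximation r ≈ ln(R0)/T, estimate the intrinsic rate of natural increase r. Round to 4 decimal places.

R0 = Σ lx·mx = 0 + 0.8784 + 0.7659 + 0.1311 + 0.0231 + 0 = 1.7985
Σ x·lx·mx = 2.8959; T = 2.8959/1.7985 = 1.61018…
r ≈ ln(R0)/T = ln(1.7985)/1.61018… = 0.364527… → 0.3645

0.3645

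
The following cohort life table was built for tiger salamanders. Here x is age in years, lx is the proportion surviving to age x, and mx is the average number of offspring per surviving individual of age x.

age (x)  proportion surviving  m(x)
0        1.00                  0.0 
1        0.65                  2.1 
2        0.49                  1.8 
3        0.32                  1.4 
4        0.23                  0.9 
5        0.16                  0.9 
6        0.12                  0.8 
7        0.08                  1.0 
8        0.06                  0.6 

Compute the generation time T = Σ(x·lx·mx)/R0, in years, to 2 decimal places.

2.29

lx·mx: 0, 1.365, 0.882, 0.448, 0.207, 0.144, 0.096, 0.08, 0.036 → R0 = 3.258
x·lx·mx: 0, 1.365, 1.764, 1.344, 0.828, 0.72, 0.576, 0.56, 0.288 → Σ = 7.445
T = 7.445 / 3.258 = 2.285144… → 2.29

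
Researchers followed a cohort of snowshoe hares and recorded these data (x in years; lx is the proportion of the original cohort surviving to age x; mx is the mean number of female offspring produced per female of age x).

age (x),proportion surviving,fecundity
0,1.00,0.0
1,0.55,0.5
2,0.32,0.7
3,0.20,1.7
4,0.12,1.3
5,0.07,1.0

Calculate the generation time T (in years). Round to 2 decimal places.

lx·mx: 0, 0.275, 0.224, 0.34, 0.156, 0.07 → R0 = 1.065
x·lx·mx: 0, 0.275, 0.448, 1.02, 0.624, 0.35 → Σ = 2.717
T = 2.717 / 1.065 = 2.551174… → 2.55

2.55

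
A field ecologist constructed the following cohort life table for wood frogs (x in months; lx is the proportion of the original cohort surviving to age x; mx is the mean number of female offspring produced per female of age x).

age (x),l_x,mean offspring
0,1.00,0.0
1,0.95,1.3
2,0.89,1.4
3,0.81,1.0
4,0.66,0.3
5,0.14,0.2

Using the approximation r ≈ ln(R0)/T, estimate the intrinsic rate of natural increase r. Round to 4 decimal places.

R0 = Σ lx·mx = 0 + 1.235 + 1.246 + 0.81 + 0.198 + 0.028 = 3.517
Σ x·lx·mx = 7.089; T = 7.089/3.517 = 2.01564…
r ≈ ln(R0)/T = ln(3.517)/2.01564… = 0.623926… → 0.6239

0.6239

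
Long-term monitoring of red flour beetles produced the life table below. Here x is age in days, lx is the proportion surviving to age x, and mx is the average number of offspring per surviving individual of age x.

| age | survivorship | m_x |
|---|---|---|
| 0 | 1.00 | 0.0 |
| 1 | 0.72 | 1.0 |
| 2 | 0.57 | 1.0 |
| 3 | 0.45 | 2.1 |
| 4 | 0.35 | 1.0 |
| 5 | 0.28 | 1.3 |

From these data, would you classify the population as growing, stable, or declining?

growing

R0 = Σ lx·mx = 0 + 0.72 + 0.57 + 0.945 + 0.35 + 0.364 = 2.949
R0 > 1, so the population is growing.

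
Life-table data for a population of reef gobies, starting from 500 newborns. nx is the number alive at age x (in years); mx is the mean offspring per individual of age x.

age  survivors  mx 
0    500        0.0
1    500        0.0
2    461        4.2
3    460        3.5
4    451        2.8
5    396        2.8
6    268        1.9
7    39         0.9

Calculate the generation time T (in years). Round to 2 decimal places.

lx = nx/n0 = nx/500: 1, 1, 0.922, 0.92, 0.902, 0.792, 0.536, 0.078
lx·mx: 0, 0, 3.8724, 3.22, 2.5256, 2.2176, 1.0184, 0.0702 → R0 = 12.9242
x·lx·mx: 0, 0, 7.7448, 9.66, 10.1024, 11.088, 6.1104, 0.4914 → Σ = 45.197
T = 45.197 / 12.9242 = 3.497083… → 3.50

3.50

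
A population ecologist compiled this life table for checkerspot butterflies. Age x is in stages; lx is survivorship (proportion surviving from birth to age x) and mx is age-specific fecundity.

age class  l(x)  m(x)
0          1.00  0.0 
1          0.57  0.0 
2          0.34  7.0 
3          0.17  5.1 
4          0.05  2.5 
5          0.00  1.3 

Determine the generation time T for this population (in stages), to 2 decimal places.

2.33

lx·mx: 0, 0, 2.38, 0.867, 0.125, 0 → R0 = 3.372
x·lx·mx: 0, 0, 4.76, 2.601, 0.5, 0 → Σ = 7.861
T = 7.861 / 3.372 = 2.331257… → 2.33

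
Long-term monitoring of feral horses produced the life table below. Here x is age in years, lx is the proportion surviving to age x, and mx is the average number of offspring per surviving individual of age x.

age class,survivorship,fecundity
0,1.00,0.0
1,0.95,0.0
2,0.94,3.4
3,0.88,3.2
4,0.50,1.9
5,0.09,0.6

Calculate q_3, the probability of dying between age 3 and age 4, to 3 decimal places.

0.432

q_3 = (l_3 − l_4) / l_3 = (0.88 − 0.5) / 0.88
     = 0.38 / 0.88 = 0.431818… → 0.432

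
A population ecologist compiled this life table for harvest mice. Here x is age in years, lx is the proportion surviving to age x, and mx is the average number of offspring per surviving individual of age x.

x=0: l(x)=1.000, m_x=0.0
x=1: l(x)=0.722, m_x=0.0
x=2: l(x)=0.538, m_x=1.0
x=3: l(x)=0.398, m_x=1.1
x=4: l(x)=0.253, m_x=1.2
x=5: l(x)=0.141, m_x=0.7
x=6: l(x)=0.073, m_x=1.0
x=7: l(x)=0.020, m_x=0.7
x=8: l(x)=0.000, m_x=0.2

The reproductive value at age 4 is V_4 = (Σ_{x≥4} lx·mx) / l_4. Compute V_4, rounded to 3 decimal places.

1.934

lx·mx for x ≥ 4: 0.3036, 0.0987, 0.073, 0.014, 0 → sum = 0.4893
V_4 = 0.4893 / l_4 = 0.4893 / 0.253 = 1.933992… → 1.934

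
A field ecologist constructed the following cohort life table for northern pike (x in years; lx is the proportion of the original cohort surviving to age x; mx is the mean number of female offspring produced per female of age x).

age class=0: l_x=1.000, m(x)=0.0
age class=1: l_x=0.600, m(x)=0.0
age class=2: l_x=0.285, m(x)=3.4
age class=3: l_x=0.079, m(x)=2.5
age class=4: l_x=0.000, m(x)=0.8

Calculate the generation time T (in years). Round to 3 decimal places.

2.169

lx·mx: 0, 0, 0.969, 0.1975, 0 → R0 = 1.1665
x·lx·mx: 0, 0, 1.938, 0.5925, 0 → Σ = 2.5305
T = 2.5305 / 1.1665 = 2.16931… → 2.169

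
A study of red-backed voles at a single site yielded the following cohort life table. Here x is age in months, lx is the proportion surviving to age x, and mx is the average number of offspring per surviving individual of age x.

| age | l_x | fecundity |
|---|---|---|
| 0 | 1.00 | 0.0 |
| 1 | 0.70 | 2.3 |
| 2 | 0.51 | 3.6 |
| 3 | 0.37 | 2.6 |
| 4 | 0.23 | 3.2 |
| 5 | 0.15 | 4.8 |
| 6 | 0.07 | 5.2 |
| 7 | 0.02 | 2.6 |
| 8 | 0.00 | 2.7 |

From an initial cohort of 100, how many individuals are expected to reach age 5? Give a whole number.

Expected survivors = N0 · l_5 = 100 × 0.15 = 15 → 15

15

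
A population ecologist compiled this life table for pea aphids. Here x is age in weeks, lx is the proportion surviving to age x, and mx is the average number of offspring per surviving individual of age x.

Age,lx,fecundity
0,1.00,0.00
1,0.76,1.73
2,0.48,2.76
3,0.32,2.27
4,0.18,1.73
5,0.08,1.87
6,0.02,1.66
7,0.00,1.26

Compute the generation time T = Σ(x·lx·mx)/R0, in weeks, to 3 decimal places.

2.160

lx·mx: 0, 1.3148, 1.3248, 0.7264, 0.3114, 0.1496, 0.0332, 0 → R0 = 3.8602
x·lx·mx: 0, 1.3148, 2.6496, 2.1792, 1.2456, 0.748, 0.1992, 0 → Σ = 8.3364
T = 8.3364 / 3.8602 = 2.159577… → 2.160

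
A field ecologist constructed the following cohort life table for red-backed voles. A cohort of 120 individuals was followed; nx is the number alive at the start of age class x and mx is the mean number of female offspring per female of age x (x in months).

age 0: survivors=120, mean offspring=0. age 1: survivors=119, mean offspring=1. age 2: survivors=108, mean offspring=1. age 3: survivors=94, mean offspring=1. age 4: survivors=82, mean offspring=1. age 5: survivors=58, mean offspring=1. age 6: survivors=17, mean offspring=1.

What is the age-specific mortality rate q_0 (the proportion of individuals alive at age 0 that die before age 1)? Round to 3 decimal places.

0.008

lx = nx/n0 = nx/120: 1, 0.99167…, 0.9, 0.78333…, 0.68333…, 0.48333…, 0.14167…
q_0 = (l_0 − l_1) / l_0 = (1 − 0.991667…) / 1
     = 0.008333… / 1 = 0.008333… → 0.008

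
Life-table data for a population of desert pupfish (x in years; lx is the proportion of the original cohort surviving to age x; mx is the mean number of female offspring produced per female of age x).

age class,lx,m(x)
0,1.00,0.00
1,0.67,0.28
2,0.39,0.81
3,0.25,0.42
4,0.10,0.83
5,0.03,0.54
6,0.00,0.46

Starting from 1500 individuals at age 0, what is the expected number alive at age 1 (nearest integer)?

Expected survivors = N0 · l_1 = 1500 × 0.67 = 1005 → 1005

1005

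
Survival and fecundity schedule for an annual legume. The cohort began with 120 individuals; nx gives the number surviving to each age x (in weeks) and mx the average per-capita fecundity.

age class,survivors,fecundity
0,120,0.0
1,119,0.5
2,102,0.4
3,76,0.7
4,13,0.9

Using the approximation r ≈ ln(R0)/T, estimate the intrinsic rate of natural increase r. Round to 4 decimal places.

0.1520

lx = nx/n0 = nx/120: 1, 0.99167…, 0.85, 0.63333…, 0.10833…
R0 = Σ lx·mx = 0 + 0.49583… + 0.34 + 0.44333… + 0.0975… = 1.376667…
Σ x·lx·mx = 2.895833…; T = 2.895833…/1.376667… = 2.10351…
r ≈ ln(R0)/T = ln(1.376667…)/2.10351… = 0.151967… → 0.1520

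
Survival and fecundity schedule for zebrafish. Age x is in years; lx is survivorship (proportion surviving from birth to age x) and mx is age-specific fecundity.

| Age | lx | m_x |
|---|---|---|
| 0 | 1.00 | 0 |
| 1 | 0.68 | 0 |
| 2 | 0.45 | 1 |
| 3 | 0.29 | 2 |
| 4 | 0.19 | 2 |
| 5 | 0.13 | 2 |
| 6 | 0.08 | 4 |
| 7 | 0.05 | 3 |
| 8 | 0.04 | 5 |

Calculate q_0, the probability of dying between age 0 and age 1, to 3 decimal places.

q_0 = (l_0 − l_1) / l_0 = (1 − 0.68) / 1
     = 0.32 / 1 = 0.32 → 0.320

0.320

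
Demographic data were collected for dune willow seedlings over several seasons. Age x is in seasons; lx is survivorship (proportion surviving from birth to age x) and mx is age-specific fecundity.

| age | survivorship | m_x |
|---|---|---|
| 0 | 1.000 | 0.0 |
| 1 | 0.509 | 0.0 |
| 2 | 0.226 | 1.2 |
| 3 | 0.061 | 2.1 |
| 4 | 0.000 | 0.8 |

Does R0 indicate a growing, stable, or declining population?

R0 = Σ lx·mx = 0 + 0 + 0.2712 + 0.1281 + 0 = 0.3993
R0 < 1, so the population is declining.

declining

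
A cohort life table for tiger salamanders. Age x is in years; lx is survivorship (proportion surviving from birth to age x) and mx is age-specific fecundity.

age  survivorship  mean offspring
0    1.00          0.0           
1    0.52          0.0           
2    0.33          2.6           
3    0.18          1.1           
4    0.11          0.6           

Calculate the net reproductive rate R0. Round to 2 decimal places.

1.12

lx·mx by age: 0, 0, 0.858, 0.198, 0.066
R0 = Σ lx·mx = 1.122 → 1.12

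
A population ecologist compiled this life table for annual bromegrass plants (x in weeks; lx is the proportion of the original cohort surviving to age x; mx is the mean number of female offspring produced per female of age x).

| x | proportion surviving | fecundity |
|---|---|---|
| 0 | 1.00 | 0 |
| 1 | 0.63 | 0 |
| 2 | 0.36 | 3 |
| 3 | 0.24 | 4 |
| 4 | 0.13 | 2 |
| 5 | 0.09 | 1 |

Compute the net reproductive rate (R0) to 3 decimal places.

lx·mx by age: 0, 0, 1.08, 0.96, 0.26, 0.09
R0 = Σ lx·mx = 2.39 → 2.390

2.390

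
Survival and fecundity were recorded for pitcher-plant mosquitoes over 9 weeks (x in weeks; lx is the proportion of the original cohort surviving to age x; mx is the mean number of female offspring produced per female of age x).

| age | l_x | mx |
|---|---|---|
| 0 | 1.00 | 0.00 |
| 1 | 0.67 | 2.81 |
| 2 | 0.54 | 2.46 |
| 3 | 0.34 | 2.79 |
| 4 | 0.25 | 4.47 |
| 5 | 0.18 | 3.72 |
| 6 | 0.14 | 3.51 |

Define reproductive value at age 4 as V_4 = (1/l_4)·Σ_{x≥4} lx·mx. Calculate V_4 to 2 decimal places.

lx·mx for x ≥ 4: 1.1175, 0.6696, 0.4914 → sum = 2.2785
V_4 = 2.2785 / l_4 = 2.2785 / 0.25 = 9.114 → 9.11

9.11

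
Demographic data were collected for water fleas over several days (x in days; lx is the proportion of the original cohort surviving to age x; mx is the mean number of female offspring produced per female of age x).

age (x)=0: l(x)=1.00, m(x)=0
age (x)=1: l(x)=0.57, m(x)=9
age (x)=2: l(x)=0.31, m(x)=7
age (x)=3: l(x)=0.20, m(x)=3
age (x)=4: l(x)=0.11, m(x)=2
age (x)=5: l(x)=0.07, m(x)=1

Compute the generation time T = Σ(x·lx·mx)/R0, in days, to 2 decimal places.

lx·mx: 0, 5.13, 2.17, 0.6, 0.22, 0.07 → R0 = 8.19
x·lx·mx: 0, 5.13, 4.34, 1.8, 0.88, 0.35 → Σ = 12.5
T = 12.5 / 8.19 = 1.526252… → 1.53

1.53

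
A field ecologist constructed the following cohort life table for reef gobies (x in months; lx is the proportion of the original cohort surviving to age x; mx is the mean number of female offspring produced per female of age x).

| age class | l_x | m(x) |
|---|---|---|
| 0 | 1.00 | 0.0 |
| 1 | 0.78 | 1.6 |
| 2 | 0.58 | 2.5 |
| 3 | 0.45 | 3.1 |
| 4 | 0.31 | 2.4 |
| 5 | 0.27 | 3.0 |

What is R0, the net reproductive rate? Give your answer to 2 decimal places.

lx·mx by age: 0, 1.248, 1.45, 1.395, 0.744, 0.81
R0 = Σ lx·mx = 5.647 → 5.65

5.65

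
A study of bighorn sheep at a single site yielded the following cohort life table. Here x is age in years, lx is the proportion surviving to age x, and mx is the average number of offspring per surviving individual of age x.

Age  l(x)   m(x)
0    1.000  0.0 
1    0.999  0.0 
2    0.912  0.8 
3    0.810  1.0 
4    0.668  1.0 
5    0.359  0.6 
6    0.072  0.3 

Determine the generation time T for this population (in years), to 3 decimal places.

lx·mx: 0, 0, 0.7296, 0.81, 0.668, 0.2154, 0.0216 → R0 = 2.4446
x·lx·mx: 0, 0, 1.4592, 2.43, 2.672, 1.077, 0.1296 → Σ = 7.7678
T = 7.7678 / 2.4446 = 3.177534… → 3.178

3.178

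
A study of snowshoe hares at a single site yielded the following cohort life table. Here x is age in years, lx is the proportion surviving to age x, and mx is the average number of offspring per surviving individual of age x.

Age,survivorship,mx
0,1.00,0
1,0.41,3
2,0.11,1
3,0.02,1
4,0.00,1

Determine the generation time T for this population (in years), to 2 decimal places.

lx·mx: 0, 1.23, 0.11, 0.02, 0 → R0 = 1.36
x·lx·mx: 0, 1.23, 0.22, 0.06, 0 → Σ = 1.51
T = 1.51 / 1.36 = 1.110294… → 1.11

1.11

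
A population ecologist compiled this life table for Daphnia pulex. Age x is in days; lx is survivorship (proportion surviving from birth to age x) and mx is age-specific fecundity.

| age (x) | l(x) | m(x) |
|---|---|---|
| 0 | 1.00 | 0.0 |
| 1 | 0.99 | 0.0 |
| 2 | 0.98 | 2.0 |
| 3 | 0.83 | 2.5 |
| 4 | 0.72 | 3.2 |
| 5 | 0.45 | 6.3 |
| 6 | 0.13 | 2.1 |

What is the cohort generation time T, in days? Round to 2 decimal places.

3.72

lx·mx: 0, 0, 1.96, 2.075, 2.304, 2.835, 0.273 → R0 = 9.447
x·lx·mx: 0, 0, 3.92, 6.225, 9.216, 14.175, 1.638 → Σ = 35.174
T = 35.174 / 9.447 = 3.723298… → 3.72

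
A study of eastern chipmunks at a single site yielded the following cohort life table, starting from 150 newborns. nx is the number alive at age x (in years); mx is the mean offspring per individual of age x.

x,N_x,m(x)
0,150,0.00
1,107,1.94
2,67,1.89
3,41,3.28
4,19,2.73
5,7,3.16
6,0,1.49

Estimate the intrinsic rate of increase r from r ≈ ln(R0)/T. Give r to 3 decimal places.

0.590

lx = nx/n0 = nx/150: 1, 0.71333…, 0.44667…, 0.27333…, 0.12667…, 0.04667…, 0
R0 = Σ lx·mx = 0 + 1.38387… + 0.8442… + 0.89653… + 0.3458… + 0.14747… + 0 = 3.617867…
Σ x·lx·mx = 7.8824…; T = 7.8824…/3.617867… = 2.17874…
r ≈ ln(R0)/T = ln(3.617867…)/2.17874… = 0.5902… → 0.590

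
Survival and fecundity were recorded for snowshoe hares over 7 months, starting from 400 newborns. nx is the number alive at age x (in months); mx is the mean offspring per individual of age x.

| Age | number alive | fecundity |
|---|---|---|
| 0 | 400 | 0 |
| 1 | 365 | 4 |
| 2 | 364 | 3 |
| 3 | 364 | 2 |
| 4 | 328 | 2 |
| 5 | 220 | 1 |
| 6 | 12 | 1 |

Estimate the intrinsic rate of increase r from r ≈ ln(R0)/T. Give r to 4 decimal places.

1.0150

lx = nx/n0 = nx/400: 1, 0.9125, 0.91, 0.91, 0.82, 0.55, 0.03
R0 = Σ lx·mx = 0 + 3.65 + 2.73 + 1.82 + 1.64 + 0.55 + 0.03 = 10.42
Σ x·lx·mx = 24.06; T = 24.06/10.42 = 2.30902…
r ≈ ln(R0)/T = ln(10.42)/2.30902… = 1.015031… → 1.0150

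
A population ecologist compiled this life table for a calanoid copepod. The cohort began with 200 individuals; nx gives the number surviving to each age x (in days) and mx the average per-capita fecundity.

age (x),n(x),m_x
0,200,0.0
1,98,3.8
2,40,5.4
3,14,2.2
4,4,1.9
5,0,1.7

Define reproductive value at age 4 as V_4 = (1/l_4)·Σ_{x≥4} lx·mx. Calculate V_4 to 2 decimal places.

1.90

lx = nx/n0 = nx/200: 1, 0.49, 0.2, 0.07, 0.02, 0
lx·mx for x ≥ 4: 0.038, 0 → sum = 0.038
V_4 = 0.038 / l_4 = 0.038 / 0.02 = 1.9 → 1.90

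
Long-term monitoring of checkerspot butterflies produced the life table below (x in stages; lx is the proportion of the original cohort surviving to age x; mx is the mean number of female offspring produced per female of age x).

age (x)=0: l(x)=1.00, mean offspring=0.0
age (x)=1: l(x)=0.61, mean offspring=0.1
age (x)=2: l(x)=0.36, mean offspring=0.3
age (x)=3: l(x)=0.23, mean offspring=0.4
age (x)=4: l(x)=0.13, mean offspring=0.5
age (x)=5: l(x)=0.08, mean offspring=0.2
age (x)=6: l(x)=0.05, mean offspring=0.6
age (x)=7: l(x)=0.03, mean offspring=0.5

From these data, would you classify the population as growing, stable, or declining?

R0 = Σ lx·mx = 0 + 0.061 + 0.108 + 0.092 + 0.065 + 0.016 + 0.03 + 0.015 = 0.387
R0 < 1, so the population is declining.

declining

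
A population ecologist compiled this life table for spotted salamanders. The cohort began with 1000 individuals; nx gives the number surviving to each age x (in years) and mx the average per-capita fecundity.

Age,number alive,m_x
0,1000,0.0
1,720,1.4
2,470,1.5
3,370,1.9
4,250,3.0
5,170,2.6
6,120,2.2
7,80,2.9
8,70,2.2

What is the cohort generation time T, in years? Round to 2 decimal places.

3.33

lx = nx/n0 = nx/1000: 1, 0.72, 0.47, 0.37, 0.25, 0.17, 0.12, 0.08, 0.07
lx·mx: 0, 1.008, 0.705, 0.703, 0.75, 0.442, 0.264, 0.232, 0.154 → R0 = 4.258
x·lx·mx: 0, 1.008, 1.41, 2.109, 3, 2.21, 1.584, 1.624, 1.232 → Σ = 14.177
T = 14.177 / 4.258 = 3.329497… → 3.33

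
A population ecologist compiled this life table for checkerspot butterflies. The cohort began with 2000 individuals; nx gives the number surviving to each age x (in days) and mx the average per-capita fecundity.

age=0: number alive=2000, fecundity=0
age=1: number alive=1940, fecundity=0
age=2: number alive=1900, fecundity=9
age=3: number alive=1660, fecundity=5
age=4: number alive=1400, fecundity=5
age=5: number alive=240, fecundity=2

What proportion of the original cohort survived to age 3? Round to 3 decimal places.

0.830

l_3 = n_3/n_0 = 1660/2000 = 0.83 → 0.830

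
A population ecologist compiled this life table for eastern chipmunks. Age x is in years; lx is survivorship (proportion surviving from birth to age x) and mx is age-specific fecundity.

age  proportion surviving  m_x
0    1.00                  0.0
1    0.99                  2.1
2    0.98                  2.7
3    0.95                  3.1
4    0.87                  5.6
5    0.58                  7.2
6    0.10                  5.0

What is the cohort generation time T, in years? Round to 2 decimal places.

lx·mx: 0, 2.079, 2.646, 2.945, 4.872, 4.176, 0.5 → R0 = 17.218
x·lx·mx: 0, 2.079, 5.292, 8.835, 19.488, 20.88, 3 → Σ = 59.574
T = 59.574 / 17.218 = 3.459984… → 3.46

3.46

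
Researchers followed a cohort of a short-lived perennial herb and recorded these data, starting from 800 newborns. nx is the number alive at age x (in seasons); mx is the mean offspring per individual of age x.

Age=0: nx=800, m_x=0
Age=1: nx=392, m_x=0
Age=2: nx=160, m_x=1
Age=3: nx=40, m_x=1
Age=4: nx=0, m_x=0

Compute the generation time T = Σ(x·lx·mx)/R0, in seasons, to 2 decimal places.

lx = nx/n0 = nx/800: 1, 0.49, 0.2, 0.05, 0
lx·mx: 0, 0, 0.2, 0.05, 0 → R0 = 0.25
x·lx·mx: 0, 0, 0.4, 0.15, 0 → Σ = 0.55
T = 0.55 / 0.25 = 2.2 → 2.20

2.20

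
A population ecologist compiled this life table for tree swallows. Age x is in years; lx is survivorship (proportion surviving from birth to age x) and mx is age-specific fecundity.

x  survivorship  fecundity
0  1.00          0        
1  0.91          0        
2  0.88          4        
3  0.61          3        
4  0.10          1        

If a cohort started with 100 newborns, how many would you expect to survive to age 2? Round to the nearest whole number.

Expected survivors = N0 · l_2 = 100 × 0.88 = 88 → 88

88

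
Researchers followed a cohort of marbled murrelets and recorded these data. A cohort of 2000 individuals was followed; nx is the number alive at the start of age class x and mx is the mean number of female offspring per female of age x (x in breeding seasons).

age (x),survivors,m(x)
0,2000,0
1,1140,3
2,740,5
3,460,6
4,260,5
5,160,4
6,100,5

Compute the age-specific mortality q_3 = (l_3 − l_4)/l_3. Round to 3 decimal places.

lx = nx/n0 = nx/2000: 1, 0.57, 0.37, 0.23, 0.13, 0.08, 0.05
q_3 = (l_3 − l_4) / l_3 = (0.23 − 0.13) / 0.23
     = 0.1 / 0.23 = 0.434783… → 0.435

0.435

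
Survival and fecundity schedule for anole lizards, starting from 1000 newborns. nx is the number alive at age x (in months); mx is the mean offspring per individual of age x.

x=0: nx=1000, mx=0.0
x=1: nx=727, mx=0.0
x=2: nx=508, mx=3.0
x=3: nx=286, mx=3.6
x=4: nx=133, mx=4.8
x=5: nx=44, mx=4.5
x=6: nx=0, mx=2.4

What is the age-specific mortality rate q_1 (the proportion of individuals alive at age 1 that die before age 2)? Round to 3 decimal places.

lx = nx/n0 = nx/1000: 1, 0.727, 0.508, 0.286, 0.133, 0.044, 0
q_1 = (l_1 − l_2) / l_1 = (0.727 − 0.508) / 0.727
     = 0.219 / 0.727 = 0.301238… → 0.301

0.301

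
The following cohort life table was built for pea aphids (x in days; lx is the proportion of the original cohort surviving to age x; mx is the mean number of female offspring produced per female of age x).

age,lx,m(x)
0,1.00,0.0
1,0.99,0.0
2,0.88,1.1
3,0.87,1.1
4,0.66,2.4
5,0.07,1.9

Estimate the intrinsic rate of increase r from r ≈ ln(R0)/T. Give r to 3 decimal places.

R0 = Σ lx·mx = 0 + 0 + 0.968 + 0.957 + 1.584 + 0.133 = 3.642
Σ x·lx·mx = 11.808; T = 11.808/3.642 = 3.24217…
r ≈ ln(R0)/T = ln(3.642)/3.24217… = 0.39866… → 0.399

0.399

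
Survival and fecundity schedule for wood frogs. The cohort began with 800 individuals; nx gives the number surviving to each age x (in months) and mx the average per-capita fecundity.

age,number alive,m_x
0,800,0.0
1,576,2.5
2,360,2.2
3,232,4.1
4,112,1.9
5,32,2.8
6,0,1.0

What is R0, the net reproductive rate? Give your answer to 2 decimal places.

lx = nx/n0 = nx/800: 1, 0.72, 0.45, 0.29, 0.14, 0.04, 0
lx·mx by age: 0, 1.8, 0.99, 1.189, 0.266, 0.112, 0
R0 = Σ lx·mx = 4.357 → 4.36

4.36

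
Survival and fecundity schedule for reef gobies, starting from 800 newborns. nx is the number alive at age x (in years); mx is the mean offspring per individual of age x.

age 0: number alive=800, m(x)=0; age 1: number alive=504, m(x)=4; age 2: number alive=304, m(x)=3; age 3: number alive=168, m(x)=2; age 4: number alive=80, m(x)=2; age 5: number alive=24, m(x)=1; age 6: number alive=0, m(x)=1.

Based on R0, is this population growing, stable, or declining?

growing

lx = nx/n0 = nx/800: 1, 0.63, 0.38, 0.21, 0.1, 0.03, 0
R0 = Σ lx·mx = 0 + 2.52 + 1.14 + 0.42 + 0.2 + 0.03 + 0 = 4.31
R0 > 1, so the population is growing.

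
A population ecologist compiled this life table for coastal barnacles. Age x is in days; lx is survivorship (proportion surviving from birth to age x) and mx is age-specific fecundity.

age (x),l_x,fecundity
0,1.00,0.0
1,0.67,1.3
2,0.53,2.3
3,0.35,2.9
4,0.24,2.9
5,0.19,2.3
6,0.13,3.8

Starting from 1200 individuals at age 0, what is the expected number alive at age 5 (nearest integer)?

228

Expected survivors = N0 · l_5 = 1200 × 0.19 = 228 → 228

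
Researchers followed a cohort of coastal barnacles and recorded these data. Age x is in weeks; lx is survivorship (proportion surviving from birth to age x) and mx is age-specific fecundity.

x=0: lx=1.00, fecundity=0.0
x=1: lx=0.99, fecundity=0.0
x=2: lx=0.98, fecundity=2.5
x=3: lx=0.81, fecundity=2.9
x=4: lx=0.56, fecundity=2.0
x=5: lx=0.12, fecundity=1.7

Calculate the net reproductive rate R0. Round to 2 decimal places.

lx·mx by age: 0, 0, 2.45, 2.349, 1.12, 0.204
R0 = Σ lx·mx = 6.123 → 6.12

6.12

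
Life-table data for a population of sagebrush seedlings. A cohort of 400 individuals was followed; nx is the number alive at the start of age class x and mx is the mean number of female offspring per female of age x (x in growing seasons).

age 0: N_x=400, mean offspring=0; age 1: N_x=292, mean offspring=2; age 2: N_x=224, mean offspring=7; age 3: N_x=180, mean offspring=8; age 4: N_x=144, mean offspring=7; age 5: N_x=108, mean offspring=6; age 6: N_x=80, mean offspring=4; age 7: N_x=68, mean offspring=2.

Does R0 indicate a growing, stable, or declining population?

growing

lx = nx/n0 = nx/400: 1, 0.73, 0.56, 0.45, 0.36, 0.27, 0.2, 0.17
R0 = Σ lx·mx = 0 + 1.46 + 3.92 + 3.6 + 2.52 + 1.62 + 0.8 + 0.34 = 14.26
R0 > 1, so the population is growing.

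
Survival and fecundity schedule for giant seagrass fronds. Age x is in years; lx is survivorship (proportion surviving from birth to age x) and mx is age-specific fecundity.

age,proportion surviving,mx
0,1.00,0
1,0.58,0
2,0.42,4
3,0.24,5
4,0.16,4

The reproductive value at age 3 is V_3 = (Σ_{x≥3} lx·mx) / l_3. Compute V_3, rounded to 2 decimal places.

lx·mx for x ≥ 3: 1.2, 0.64 → sum = 1.84
V_3 = 1.84 / l_3 = 1.84 / 0.24 = 7.666667… → 7.67

7.67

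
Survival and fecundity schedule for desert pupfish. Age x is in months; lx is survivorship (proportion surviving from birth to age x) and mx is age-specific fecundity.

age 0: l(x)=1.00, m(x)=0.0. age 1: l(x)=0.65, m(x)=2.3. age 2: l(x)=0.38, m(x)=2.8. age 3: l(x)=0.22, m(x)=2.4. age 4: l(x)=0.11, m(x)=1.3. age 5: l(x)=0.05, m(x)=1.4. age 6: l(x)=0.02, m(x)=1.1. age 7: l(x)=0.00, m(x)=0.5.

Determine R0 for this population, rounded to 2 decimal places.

lx·mx by age: 0, 1.495, 1.064, 0.528, 0.143, 0.07, 0.022, 0
R0 = Σ lx·mx = 3.322 → 3.32

3.32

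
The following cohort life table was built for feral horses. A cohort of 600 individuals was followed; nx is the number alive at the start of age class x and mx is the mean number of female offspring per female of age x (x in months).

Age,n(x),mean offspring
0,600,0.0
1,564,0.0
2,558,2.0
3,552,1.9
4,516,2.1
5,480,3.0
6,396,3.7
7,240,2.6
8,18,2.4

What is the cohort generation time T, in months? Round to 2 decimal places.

lx = nx/n0 = nx/600: 1, 0.94, 0.93, 0.92, 0.86, 0.8, 0.66, 0.4, 0.03
lx·mx: 0, 0, 1.86, 1.748, 1.806, 2.4, 2.442, 1.04, 0.072 → R0 = 11.368
x·lx·mx: 0, 0, 3.72, 5.244, 7.224, 12, 14.652, 7.28, 0.576 → Σ = 50.696
T = 50.696 / 11.368 = 4.459536… → 4.46

4.46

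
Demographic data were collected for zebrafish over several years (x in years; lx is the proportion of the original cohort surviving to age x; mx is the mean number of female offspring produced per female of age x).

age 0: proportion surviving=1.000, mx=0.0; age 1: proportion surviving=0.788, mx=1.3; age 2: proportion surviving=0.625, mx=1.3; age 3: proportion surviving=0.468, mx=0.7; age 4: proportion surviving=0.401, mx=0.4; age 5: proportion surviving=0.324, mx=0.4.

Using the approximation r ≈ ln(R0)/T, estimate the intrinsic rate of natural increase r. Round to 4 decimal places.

0.4478

R0 = Σ lx·mx = 0 + 1.0244 + 0.8125 + 0.3276 + 0.1604 + 0.1296 = 2.4545
Σ x·lx·mx = 4.9218; T = 4.9218/2.4545 = 2.00521…
r ≈ ln(R0)/T = ln(2.4545)/2.00521… = 0.447794… → 0.4478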